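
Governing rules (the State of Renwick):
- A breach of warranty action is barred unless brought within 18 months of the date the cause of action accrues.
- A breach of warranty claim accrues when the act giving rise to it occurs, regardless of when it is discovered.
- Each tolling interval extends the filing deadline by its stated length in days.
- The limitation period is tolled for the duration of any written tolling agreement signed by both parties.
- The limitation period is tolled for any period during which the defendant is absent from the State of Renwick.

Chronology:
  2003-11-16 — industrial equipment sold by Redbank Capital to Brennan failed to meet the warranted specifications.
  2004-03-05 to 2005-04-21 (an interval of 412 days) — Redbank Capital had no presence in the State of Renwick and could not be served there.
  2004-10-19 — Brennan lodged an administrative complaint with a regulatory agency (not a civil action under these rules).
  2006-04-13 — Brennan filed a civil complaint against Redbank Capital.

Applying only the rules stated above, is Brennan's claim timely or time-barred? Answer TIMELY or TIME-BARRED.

The cause of action accrued on 2003-11-16, the date of the act.
Adding the 18 months base period to 2003-11-16 gives a deadline of 2005-05-16, before any tolling.
Because the defendant's absence from the jurisdiction ran from 2004-03-05 to 2005-04-21, the deadline is extended by 412 days to 2006-07-02.
Nothing else in the chronology tolls or restarts the period.
Brennan filed on 2006-04-13, before the 2006-07-02 deadline, so the action is timely.

TIMELY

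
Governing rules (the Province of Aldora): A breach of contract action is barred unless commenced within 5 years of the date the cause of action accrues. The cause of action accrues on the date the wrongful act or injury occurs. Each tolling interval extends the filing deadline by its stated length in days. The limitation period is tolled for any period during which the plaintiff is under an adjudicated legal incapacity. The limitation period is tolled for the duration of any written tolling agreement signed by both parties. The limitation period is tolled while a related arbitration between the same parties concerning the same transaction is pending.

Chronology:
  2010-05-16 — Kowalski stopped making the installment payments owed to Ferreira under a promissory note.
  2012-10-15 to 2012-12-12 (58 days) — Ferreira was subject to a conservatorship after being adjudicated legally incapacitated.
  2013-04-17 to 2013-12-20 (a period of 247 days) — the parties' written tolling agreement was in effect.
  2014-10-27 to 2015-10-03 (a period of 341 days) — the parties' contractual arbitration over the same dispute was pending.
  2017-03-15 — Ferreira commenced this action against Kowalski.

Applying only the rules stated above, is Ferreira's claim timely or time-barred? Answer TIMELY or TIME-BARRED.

TIME-BARRED

The limitation period began to run on 2010-05-16.
The untolled deadline — 5 years after 2010-05-16 — is 2015-05-16.
The period was tolled for 58 days by the plaintiff's legal incapacity (2012-10-15 to 2012-12-12), pushing the deadline to 2015-07-13.
The period was tolled for 247 days by the written tolling agreement (2013-04-17 to 2013-12-20), pushing the deadline to 2016-03-16.
Because the pending related arbitration ran from 2014-10-27 to 2015-10-03, the deadline is extended by 341 days to 2017-02-20.
Ferreira filed on 2017-03-15, after the 2017-02-20 deadline, so the action is time-barred.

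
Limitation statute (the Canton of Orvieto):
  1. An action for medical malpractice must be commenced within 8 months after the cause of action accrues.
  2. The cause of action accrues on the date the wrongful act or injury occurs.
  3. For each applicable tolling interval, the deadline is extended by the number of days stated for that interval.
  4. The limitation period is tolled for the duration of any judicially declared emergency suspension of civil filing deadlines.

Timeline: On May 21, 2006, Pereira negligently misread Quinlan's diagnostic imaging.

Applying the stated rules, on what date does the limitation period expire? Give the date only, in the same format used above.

January 21, 2007

The claim accrued on May 21, 2006, when the wrongful act occurred.
8 months from May 21, 2006 is January 21, 2007.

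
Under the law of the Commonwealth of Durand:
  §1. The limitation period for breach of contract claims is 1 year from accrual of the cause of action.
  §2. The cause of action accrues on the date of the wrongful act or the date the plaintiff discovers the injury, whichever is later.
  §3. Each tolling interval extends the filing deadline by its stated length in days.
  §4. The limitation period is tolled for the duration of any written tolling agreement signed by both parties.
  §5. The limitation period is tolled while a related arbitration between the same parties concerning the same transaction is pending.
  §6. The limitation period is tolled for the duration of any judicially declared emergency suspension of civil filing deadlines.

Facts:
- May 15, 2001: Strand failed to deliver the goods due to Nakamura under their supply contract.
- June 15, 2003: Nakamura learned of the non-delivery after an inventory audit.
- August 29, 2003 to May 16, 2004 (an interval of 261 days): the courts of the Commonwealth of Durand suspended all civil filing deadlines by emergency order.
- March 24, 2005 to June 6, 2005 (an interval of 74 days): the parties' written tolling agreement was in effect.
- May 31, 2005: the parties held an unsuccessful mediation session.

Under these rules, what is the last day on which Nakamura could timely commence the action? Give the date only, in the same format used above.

Because discovery on June 15, 2003 post-dates the May 15, 2001 act, accrual under the later-of rule falls on June 15, 2003.
The untolled deadline — 1 year after June 15, 2003 — is June 15, 2004.
Because the emergency suspension of filing deadlines ran from August 29, 2003 to May 16, 2004, the deadline is extended by 261 days to March 3, 2005.
The written tolling agreement from March 24, 2005 to June 6, 2005 began after the period had already run on March 3, 2005, so it has no tolling effect.
None of the other events listed affects the running of the period under the stated rules.

March 3, 2005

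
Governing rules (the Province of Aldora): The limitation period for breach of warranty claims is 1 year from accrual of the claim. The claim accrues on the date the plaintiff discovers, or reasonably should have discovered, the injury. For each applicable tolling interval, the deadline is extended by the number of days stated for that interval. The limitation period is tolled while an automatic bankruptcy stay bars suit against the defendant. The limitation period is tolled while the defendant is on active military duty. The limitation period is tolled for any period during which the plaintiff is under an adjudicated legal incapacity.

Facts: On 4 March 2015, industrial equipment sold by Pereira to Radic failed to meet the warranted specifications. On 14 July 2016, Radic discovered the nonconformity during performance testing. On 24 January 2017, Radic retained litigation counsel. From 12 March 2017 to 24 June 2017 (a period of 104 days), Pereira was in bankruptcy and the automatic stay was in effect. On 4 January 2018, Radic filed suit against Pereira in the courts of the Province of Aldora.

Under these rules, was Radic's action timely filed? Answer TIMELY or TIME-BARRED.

Under the discovery rule, the claim accrued on 14 July 2016, when Radic discovered the injury — not on the 4 March 2015 date of the underlying act.
1 year from 14 July 2016 is 14 July 2017.
Because the automatic bankruptcy stay ran from 12 March 2017 to 24 June 2017, the deadline is extended by 104 days to 26 October 2017.
None of the other events listed affects the running of the period under the stated rules.
The 4 January 2018 filing falls after the 26 October 2017 deadline; the claim is time-barred.

TIME-BARRED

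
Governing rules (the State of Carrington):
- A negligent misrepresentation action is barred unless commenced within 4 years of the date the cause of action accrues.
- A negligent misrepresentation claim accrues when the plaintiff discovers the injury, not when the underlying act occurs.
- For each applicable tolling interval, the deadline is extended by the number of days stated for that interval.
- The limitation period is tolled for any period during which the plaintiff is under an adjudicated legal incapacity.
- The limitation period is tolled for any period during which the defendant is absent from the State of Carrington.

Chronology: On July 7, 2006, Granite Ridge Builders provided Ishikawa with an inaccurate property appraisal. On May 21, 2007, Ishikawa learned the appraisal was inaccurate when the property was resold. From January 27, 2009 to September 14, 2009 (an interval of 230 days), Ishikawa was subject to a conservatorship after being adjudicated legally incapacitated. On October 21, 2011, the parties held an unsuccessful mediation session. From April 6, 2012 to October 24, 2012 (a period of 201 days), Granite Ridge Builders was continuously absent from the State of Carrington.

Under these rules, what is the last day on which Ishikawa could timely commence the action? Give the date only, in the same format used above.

Under the discovery rule, the claim accrued on May 21, 2007, when Ishikawa discovered the injury — not on the July 7, 2006 date of the underlying act.
4 years from May 21, 2007 is May 21, 2011.
The plaintiff's legal incapacity from January 27, 2009 to September 14, 2009 tolled the period for 230 days, extending the deadline to January 6, 2012.
The defendant's absence from the jurisdiction from April 6, 2012 to October 24, 2012 began after the period had already run on January 6, 2012, so it has no tolling effect.
The other events in the timeline have no effect on the limitation period under the stated rules.

January 6, 2012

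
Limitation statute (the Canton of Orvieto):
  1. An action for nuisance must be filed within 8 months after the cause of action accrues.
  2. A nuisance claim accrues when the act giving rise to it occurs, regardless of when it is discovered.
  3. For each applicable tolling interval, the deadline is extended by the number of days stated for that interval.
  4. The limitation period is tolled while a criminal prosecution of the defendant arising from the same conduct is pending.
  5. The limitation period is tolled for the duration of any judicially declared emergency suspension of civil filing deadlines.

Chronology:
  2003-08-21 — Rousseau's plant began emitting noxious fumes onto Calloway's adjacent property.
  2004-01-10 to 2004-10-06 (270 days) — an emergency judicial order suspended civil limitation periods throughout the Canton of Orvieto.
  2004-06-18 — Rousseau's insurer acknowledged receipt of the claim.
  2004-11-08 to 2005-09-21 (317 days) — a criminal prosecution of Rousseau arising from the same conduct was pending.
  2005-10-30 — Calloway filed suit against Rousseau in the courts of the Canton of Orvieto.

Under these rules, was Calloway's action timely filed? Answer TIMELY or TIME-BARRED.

The limitation period began to run on 2003-08-21.
8 months from 2003-08-21 is 2004-04-21.
The period was tolled for 270 days by the emergency suspension of filing deadlines (2004-01-10 to 2004-10-06), pushing the deadline to 2005-01-16.
The period was tolled for 317 days by the pending criminal prosecution (2004-11-08 to 2005-09-21), pushing the deadline to 2005-11-29.
None of the other events listed affects the running of the period under the stated rules.
Calloway filed on 2005-10-30, before the 2005-11-29 deadline, so the action is timely.

TIMELY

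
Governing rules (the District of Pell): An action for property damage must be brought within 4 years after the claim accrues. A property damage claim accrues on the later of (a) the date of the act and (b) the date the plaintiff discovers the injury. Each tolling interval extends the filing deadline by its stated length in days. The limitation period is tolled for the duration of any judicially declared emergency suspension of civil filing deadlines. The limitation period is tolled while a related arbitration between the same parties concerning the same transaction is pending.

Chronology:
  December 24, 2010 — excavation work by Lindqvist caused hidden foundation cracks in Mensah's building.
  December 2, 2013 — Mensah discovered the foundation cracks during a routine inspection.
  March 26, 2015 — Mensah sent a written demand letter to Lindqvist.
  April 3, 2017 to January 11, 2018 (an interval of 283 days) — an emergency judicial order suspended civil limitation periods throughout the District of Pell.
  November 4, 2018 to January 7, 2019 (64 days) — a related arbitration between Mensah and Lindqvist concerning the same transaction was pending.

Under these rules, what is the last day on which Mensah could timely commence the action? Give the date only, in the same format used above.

The claim accrued on December 2, 2013 — the later of the December 24, 2010 act and the December 2, 2013 discovery.
Adding the 4 years base period to December 2, 2013 gives a deadline of December 2, 2017, before any tolling.
The emergency suspension of filing deadlines from April 3, 2017 to January 11, 2018 tolled the period for 283 days, extending the deadline to September 11, 2018.
The pending related arbitration starting November 4, 2018 came too late — the period had run on September 11, 2018 — and so does not extend the deadline.
Nothing else in the chronology tolls or restarts the period.

September 11, 2018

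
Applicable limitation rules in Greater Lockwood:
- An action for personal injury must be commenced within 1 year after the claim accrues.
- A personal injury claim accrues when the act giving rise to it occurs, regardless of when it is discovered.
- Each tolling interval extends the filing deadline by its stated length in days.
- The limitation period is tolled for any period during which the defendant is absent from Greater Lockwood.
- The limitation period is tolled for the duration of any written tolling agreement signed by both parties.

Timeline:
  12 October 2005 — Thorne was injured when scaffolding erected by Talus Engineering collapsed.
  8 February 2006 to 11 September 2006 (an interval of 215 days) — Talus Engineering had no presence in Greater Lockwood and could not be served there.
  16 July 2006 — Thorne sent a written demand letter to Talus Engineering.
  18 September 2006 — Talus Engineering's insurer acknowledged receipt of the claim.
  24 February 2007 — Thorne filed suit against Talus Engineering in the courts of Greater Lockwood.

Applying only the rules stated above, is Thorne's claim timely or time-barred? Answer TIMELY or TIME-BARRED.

The claim accrued on 12 October 2005, the date of the act.
Adding the 1 year base period to 12 October 2005 gives a deadline of 12 October 2006, before any tolling.
The defendant's absence from the jurisdiction from 8 February 2006 to 11 September 2006 tolled the period for 215 days, extending the deadline to 15 May 2007.
The other events in the timeline have no effect on the limitation period under the stated rules.
Filing on 24 February 2007 beat the 15 May 2007 deadline — the action is timely.

TIMELY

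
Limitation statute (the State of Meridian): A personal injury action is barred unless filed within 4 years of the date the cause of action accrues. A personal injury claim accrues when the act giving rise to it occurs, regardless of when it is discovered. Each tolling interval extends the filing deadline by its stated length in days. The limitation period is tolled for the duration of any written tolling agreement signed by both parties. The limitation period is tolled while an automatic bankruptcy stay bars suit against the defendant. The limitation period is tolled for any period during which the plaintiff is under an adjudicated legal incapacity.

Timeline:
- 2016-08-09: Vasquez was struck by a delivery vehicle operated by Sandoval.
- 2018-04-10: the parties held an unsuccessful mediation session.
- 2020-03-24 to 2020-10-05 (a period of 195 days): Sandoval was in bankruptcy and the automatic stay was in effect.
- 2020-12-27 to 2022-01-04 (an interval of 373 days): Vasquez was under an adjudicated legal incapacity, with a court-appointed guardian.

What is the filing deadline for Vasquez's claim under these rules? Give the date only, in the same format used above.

2022-02-28

The claim accrued on 2016-08-09, when the wrongful act occurred.
Adding the 4 years base period to 2016-08-09 gives a deadline of 2020-08-09, before any tolling.
The automatic bankruptcy stay from 2020-03-24 to 2020-10-05 tolled the period for 195 days, extending the deadline to 2021-02-20.
Because the plaintiff's legal incapacity ran from 2020-12-27 to 2022-01-04, the deadline is extended by 373 days to 2022-02-28.
None of the other events listed affects the running of the period under the stated rules.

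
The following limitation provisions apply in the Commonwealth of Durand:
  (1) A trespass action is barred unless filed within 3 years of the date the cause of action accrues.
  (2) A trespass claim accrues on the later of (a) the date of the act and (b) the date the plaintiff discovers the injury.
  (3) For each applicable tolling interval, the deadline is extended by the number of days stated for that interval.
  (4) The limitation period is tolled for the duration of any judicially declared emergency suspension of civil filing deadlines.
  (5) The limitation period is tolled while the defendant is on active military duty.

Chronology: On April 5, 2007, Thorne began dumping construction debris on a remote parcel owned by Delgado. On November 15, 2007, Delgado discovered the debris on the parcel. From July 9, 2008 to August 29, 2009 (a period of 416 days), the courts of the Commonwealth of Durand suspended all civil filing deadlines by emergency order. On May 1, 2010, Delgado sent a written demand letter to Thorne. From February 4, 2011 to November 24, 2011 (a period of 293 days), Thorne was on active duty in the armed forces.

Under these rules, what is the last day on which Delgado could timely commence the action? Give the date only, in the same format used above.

October 24, 2012

The claim accrued on November 15, 2007 — the later of the April 5, 2007 act and the November 15, 2007 discovery.
The untolled deadline — 3 years after November 15, 2007 — is November 15, 2010.
Because the emergency suspension of filing deadlines ran from July 9, 2008 to August 29, 2009, the deadline is extended by 416 days to January 5, 2012.
The defendant's active military service from February 4, 2011 to November 24, 2011 tolled the period for 293 days, extending the deadline to October 24, 2012.
Nothing else in the chronology tolls or restarts the period.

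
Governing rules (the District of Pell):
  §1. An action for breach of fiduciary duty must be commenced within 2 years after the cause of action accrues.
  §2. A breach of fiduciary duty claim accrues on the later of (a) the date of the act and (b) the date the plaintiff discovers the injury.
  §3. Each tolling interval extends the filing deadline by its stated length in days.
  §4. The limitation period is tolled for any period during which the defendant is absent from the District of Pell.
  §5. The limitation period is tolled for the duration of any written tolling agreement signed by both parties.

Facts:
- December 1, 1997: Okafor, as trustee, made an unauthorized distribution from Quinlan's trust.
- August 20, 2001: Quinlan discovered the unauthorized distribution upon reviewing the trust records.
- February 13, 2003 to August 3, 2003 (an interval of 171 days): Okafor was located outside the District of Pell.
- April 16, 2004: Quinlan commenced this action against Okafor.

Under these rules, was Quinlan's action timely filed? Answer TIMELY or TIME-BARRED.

TIME-BARRED

Taking the later of the act (December 1, 1997) and discovery (August 20, 2001), the claim accrued on August 20, 2001.
2 years from August 20, 2001 is August 20, 2003.
The period was tolled for 171 days by the defendant's absence from the jurisdiction (February 13, 2003 to August 3, 2003), pushing the deadline to February 7, 2004.
The April 16, 2004 filing falls after the February 7, 2004 deadline; the claim is time-barred.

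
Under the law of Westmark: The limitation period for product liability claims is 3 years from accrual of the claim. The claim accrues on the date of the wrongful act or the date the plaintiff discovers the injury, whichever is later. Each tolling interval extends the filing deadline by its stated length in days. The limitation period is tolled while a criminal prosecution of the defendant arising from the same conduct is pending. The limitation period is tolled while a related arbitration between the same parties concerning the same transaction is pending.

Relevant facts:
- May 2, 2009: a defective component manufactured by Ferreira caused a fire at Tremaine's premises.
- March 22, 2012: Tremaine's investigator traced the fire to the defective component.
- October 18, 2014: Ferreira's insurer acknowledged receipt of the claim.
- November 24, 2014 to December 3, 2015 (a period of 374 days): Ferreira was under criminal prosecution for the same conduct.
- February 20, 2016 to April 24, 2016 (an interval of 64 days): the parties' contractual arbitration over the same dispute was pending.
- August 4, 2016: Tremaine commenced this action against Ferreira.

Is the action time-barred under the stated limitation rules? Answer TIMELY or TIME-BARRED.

The claim accrued on March 22, 2012 — the later of the May 2, 2009 act and the March 22, 2012 discovery.
Adding the 3 years base period to March 22, 2012 gives a deadline of March 22, 2015, before any tolling.
The pending criminal prosecution from November 24, 2014 to December 3, 2015 tolled the period for 374 days, extending the deadline to March 30, 2016.
The period was tolled for 64 days by the pending related arbitration (February 20, 2016 to April 24, 2016), pushing the deadline to June 2, 2016.
Nothing else in the chronology tolls or restarts the period.
Tremaine filed on August 4, 2016, after the June 2, 2016 deadline, so the action is time-barred.

TIME-BARRED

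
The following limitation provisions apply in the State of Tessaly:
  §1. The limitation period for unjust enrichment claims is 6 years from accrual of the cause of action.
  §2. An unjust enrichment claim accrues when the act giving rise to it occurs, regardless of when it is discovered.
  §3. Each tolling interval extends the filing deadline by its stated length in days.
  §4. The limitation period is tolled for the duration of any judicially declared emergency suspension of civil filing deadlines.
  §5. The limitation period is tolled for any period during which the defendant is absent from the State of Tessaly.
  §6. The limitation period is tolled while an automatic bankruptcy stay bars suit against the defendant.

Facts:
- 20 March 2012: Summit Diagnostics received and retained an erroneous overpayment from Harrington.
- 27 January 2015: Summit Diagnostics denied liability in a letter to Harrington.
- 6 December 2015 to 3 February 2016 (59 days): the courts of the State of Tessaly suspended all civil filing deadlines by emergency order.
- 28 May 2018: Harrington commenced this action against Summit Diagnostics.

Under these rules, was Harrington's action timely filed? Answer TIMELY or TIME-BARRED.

The limitation period began to run on 20 March 2012.
The untolled deadline — 6 years after 20 March 2012 — is 20 March 2018.
Because the emergency suspension of filing deadlines ran from 6 December 2015 to 3 February 2016, the deadline is extended by 59 days to 18 May 2018.
Nothing else in the chronology tolls or restarts the period.
The 28 May 2018 filing falls after the 18 May 2018 deadline; the claim is time-barred.

TIME-BARRED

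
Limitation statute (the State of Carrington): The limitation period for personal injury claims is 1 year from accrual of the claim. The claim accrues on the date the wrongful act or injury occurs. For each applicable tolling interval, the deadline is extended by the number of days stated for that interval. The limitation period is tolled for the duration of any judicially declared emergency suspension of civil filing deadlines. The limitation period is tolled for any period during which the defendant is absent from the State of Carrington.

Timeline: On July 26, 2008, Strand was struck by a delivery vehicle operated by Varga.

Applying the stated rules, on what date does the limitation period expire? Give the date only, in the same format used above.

The limitation period began to run on July 26, 2008.
Adding the 1 year base period to July 26, 2008 gives a deadline of July 26, 2009, before any tolling.

July 26, 2009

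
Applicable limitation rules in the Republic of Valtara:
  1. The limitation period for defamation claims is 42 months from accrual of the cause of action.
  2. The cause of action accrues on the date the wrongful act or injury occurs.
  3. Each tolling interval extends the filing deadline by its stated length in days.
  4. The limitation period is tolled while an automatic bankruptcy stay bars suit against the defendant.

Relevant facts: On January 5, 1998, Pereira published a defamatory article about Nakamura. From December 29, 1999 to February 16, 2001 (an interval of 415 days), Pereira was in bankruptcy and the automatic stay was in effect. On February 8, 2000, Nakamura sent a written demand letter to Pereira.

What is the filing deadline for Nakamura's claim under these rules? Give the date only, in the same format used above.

August 24, 2002

The limitation period began to run on January 5, 1998.
42 months from January 5, 1998 is July 5, 2001.
Because the automatic bankruptcy stay ran from December 29, 1999 to February 16, 2001, the deadline is extended by 415 days to August 24, 2002.
The other events in the timeline have no effect on the limitation period under the stated rules.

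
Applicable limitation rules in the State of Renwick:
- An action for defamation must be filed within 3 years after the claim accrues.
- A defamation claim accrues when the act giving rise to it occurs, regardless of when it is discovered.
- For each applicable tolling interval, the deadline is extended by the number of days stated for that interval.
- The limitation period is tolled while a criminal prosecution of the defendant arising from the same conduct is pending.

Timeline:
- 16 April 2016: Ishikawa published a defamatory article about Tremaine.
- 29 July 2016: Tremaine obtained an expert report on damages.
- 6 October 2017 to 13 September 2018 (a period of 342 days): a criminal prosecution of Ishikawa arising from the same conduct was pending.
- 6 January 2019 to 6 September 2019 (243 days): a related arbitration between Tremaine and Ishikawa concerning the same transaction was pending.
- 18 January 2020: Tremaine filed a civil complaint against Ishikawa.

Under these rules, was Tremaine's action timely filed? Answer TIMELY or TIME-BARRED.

TIMELY

The claim accrued on 16 April 2016, the date of the act.
Adding the 3 years base period to 16 April 2016 gives a deadline of 16 April 2019, before any tolling.
The pending criminal prosecution from 6 October 2017 to 13 September 2018 tolled the period for 342 days, extending the deadline to 23 March 2020.
No stated provision tolls the period for a pending arbitration, so the interval from 6 January 2019 to 6 September 2019 has no effect on the deadline.
Nothing else in the chronology tolls or restarts the period.
The 18 January 2020 filing precedes the 23 March 2020 deadline; the claim is timely.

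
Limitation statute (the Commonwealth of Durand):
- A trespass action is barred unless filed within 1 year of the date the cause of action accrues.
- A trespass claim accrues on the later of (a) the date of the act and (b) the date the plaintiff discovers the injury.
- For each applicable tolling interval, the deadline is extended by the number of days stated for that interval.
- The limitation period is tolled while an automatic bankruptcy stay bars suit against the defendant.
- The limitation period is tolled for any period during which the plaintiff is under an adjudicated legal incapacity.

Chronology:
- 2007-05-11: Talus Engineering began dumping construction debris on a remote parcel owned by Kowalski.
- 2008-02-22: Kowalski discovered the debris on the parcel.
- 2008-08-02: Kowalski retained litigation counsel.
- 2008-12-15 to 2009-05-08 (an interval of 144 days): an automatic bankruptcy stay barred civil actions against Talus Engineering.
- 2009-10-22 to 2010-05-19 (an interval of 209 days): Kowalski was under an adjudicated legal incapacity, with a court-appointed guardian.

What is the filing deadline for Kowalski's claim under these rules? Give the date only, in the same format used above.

The claim accrued on 2008-02-22 — the later of the 2007-05-11 act and the 2008-02-22 discovery.
The untolled deadline — 1 year after 2008-02-22 — is 2009-02-22.
The period was tolled for 144 days by the automatic bankruptcy stay (2008-12-15 to 2009-05-08), pushing the deadline to 2009-07-16.
The plaintiff's legal incapacity starting 2009-10-22 came too late — the period had run on 2009-07-16 — and so does not extend the deadline.
Nothing else in the chronology tolls or restarts the period.

2009-07-16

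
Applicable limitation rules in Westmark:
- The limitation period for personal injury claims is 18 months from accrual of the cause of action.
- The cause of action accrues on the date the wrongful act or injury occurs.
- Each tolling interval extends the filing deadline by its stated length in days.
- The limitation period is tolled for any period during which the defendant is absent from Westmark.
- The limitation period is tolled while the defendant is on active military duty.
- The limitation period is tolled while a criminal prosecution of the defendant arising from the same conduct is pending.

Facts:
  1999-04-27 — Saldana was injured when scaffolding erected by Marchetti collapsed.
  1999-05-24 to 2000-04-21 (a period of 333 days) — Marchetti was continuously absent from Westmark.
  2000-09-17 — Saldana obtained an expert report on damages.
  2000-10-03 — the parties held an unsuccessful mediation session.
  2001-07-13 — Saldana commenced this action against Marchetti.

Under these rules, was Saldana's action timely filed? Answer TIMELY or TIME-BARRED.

The cause of action accrued on 1999-04-27, the date of the act.
The untolled deadline — 18 months after 1999-04-27 — is 2000-10-27.
The defendant's absence from the jurisdiction from 1999-05-24 to 2000-04-21 tolled the period for 333 days, extending the deadline to 2001-09-25.
Nothing else in the chronology tolls or restarts the period.
Filing on 2001-07-13 beat the 2001-09-25 deadline — the action is timely.

TIMELY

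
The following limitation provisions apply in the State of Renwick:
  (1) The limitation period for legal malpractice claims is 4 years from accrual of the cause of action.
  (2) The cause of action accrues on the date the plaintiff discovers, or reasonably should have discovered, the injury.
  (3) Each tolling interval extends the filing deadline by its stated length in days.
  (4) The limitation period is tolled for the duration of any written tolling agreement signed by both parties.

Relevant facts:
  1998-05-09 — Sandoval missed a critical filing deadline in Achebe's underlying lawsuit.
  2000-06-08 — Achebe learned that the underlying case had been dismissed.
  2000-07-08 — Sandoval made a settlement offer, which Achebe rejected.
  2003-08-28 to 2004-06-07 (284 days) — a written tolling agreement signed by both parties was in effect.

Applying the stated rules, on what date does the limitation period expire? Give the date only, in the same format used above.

Under the discovery rule, the claim accrued on 2000-06-08, when Achebe discovered the injury — not on the 1998-05-09 date of the underlying act.
4 years from 2000-06-08 is 2004-06-08.
Because the written tolling agreement ran from 2003-08-28 to 2004-06-07, the deadline is extended by 284 days to 2005-03-19.
None of the other events listed affects the running of the period under the stated rules.

2005-03-19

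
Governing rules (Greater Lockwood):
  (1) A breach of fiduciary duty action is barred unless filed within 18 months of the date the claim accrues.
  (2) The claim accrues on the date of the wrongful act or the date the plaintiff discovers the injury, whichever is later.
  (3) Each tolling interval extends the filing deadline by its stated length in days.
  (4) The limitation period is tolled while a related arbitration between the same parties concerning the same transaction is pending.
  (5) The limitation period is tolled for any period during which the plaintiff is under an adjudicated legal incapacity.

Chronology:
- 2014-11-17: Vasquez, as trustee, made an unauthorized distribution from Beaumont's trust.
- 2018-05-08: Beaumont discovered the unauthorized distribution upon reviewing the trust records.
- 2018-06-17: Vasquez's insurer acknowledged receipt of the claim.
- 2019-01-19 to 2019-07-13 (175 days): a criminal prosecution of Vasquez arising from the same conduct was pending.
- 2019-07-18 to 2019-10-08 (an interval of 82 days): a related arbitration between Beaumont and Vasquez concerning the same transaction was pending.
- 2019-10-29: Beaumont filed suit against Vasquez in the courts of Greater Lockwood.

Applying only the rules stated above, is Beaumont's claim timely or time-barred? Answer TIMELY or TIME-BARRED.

TIMELY

Because discovery on 2018-05-08 post-dates the 2014-11-17 act, accrual under the later-of rule falls on 2018-05-08.
18 months from 2018-05-08 is 2019-11-08.
Because the pending related arbitration ran from 2019-07-18 to 2019-10-08, the deadline is extended by 82 days to 2020-01-29.
The pending criminal prosecution from 2019-01-19 to 2019-07-13 does not toll the period, because no stated rule makes a criminal prosecution a tolling event.
None of the other events listed affects the running of the period under the stated rules.
The 2019-10-29 filing precedes the 2020-01-29 deadline; the claim is timely.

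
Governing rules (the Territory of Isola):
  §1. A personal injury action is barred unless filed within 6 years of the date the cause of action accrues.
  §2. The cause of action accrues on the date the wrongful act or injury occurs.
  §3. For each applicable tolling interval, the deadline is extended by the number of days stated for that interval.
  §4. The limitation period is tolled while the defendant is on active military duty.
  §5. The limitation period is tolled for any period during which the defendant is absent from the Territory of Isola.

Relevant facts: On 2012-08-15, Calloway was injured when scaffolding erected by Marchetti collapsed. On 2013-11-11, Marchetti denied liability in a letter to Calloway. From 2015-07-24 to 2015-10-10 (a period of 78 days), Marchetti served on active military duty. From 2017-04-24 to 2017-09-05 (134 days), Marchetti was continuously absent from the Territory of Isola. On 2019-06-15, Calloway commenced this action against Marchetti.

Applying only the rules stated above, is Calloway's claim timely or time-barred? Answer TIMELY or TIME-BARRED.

TIME-BARRED

The cause of action accrued on 2012-08-15, the date of the act.
6 years from 2012-08-15 is 2018-08-15.
Because the defendant's active military service ran from 2015-07-24 to 2015-10-10, the deadline is extended by 78 days to 2018-11-01.
The defendant's absence from the jurisdiction from 2017-04-24 to 2017-09-05 tolled the period for 134 days, extending the deadline to 2019-03-15.
None of the other events listed affects the running of the period under the stated rules.
Calloway filed on 2019-06-15, after the 2019-03-15 deadline, so the action is time-barred.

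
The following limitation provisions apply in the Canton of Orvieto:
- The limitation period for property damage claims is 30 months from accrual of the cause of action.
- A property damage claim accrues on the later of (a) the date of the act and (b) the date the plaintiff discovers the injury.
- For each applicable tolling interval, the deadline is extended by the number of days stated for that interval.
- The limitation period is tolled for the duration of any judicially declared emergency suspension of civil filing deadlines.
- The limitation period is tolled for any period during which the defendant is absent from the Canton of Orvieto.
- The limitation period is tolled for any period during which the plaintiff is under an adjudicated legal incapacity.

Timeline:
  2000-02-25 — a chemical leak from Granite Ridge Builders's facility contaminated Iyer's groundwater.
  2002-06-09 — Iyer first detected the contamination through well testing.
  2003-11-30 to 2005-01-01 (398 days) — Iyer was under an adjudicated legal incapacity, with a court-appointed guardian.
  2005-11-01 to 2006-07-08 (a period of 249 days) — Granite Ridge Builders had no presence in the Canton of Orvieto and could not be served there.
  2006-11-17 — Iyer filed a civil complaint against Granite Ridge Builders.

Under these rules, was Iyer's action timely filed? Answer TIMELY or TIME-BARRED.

The claim accrued on 2002-06-09 — the later of the 2000-02-25 act and the 2002-06-09 discovery.
Adding the 30 months base period to 2002-06-09 gives a deadline of 2004-12-09, before any tolling.
The plaintiff's legal incapacity from 2003-11-30 to 2005-01-01 tolled the period for 398 days, extending the deadline to 2006-01-11.
The defendant's absence from the jurisdiction from 2005-11-01 to 2006-07-08 tolled the period for 249 days, extending the deadline to 2006-09-17.
Iyer filed on 2006-11-17, after the 2006-09-17 deadline, so the action is time-barred.

TIME-BARRED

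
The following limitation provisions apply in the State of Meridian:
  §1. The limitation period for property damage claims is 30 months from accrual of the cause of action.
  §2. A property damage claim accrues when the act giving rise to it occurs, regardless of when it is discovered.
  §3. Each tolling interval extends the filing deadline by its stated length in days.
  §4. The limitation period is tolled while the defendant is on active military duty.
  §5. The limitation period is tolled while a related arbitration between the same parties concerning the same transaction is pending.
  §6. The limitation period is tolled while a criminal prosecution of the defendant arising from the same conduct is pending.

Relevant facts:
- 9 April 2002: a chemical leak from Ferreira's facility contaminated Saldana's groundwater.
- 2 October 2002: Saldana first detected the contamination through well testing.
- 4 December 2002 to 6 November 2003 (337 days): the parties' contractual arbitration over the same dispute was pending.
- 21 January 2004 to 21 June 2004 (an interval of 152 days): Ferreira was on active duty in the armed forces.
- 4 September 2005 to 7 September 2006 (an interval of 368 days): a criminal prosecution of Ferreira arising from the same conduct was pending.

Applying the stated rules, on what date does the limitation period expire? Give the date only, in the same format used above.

Accrual is governed by the date of the act, so the period began to run on 9 April 2002; the later discovery on 2 October 2002 is irrelevant under the stated rule.
Adding the 30 months base period to 9 April 2002 gives a deadline of 9 October 2004, before any tolling.
The pending related arbitration from 4 December 2002 to 6 November 2003 tolled the period for 337 days, extending the deadline to 11 September 2005.
The period was tolled for 152 days by the defendant's active military service (21 January 2004 to 21 June 2004), pushing the deadline to 10 February 2006.
The period was tolled for 368 days by the pending criminal prosecution (4 September 2005 to 7 September 2006), pushing the deadline to 13 February 2007.

13 February 2007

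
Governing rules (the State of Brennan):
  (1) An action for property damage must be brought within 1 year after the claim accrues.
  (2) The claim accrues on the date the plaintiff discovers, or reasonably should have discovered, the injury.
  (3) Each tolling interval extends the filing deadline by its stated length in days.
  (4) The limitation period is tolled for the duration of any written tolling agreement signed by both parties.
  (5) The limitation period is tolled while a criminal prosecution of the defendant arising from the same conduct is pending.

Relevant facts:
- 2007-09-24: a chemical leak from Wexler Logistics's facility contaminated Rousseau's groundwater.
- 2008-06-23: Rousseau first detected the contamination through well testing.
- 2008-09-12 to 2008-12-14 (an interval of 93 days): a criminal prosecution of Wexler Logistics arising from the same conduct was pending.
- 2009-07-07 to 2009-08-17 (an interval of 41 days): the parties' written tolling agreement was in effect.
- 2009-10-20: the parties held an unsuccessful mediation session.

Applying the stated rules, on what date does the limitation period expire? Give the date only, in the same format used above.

2009-11-04

The claim did not accrue until Rousseau discovered the injury on 2008-06-23; the 2007-09-24 act date does not start the clock under the stated rule.
Adding the 1 year base period to 2008-06-23 gives a deadline of 2009-06-23, before any tolling.
Because the pending criminal prosecution ran from 2008-09-12 to 2008-12-14, the deadline is extended by 93 days to 2009-09-24.
The written tolling agreement from 2009-07-07 to 2009-08-17 tolled the period for 41 days, extending the deadline to 2009-11-04.
Nothing else in the chronology tolls or restarts the period.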